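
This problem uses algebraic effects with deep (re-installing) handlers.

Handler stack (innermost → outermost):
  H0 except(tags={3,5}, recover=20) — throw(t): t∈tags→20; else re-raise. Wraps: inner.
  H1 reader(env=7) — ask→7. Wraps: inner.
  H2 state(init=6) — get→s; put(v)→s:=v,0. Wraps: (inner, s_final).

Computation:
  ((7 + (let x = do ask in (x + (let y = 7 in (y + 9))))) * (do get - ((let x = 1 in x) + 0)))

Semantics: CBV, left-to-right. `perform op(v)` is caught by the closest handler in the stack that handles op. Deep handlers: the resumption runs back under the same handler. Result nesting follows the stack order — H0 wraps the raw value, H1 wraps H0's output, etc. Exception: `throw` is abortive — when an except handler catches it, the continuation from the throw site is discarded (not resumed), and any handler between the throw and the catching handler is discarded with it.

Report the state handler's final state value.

Working:
ask @ H1 ⇒ 7
get @ H2 ⇒ 6
H0 returns 150
H1 returns 150
H2 returns (150, 6)
= (150, 6)

Answer: 6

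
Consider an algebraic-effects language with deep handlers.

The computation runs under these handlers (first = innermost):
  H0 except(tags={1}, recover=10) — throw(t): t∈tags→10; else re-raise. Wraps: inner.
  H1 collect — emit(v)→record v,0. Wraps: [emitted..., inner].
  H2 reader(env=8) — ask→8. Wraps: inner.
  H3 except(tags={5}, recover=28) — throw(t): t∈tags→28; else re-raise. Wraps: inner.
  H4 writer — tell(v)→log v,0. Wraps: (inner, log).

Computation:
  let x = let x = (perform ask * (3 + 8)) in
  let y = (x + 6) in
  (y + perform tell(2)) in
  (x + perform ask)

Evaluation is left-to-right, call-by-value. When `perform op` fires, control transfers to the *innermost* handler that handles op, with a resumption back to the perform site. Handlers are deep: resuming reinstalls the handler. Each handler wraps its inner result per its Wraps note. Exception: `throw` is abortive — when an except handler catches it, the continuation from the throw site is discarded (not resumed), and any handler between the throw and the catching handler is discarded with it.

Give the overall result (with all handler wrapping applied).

Answer: ([102], (2))

Step-by-step:
ask @ H2 ⇒ 8
tell(2) @ H4 ⇒ log+=2
ask @ H2 ⇒ 8
H0 returns 102
H1 returns [102]
H2 returns [102]
H3 returns [102]
H4 returns ([102], (2))
= ([102], (2))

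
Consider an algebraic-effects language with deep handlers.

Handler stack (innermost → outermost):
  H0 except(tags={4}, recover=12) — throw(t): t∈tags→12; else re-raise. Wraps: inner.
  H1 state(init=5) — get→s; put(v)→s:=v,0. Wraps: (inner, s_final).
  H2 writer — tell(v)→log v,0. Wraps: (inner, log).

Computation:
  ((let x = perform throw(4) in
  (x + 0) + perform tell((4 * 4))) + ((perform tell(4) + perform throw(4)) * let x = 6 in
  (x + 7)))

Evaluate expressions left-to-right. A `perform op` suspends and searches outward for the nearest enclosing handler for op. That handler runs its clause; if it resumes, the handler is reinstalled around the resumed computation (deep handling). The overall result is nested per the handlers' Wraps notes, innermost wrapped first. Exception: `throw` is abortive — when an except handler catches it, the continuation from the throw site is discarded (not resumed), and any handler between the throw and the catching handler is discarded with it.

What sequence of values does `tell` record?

Answer: ()

Step-by-step:
throw(4) @ H0 caught ⇒ 12
H1 returns (12, 5)
H2 returns ((12, 5), ())
= ((12, 5), ())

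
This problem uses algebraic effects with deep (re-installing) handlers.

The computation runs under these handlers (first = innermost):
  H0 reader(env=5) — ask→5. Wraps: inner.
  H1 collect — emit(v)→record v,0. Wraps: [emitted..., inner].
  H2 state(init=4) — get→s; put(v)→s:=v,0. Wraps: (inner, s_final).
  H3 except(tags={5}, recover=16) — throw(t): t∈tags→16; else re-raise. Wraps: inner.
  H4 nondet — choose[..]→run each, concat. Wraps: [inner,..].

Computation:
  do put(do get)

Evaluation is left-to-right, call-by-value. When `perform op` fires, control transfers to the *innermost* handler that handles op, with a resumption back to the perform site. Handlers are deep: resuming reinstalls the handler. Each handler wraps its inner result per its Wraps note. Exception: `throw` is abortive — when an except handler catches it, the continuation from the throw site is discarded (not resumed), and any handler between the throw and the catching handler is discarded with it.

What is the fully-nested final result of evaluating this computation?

Answer: [([0], 4)]

Working:
get @ H2 ⇒ 4
put(4) @ H2 ⇒ s:=4
H0 returns 0
H1 returns [0]
H2 returns ([0], 4)
H3 returns ([0], 4)
H4 returns [([0], 4)]
= [([0], 4)]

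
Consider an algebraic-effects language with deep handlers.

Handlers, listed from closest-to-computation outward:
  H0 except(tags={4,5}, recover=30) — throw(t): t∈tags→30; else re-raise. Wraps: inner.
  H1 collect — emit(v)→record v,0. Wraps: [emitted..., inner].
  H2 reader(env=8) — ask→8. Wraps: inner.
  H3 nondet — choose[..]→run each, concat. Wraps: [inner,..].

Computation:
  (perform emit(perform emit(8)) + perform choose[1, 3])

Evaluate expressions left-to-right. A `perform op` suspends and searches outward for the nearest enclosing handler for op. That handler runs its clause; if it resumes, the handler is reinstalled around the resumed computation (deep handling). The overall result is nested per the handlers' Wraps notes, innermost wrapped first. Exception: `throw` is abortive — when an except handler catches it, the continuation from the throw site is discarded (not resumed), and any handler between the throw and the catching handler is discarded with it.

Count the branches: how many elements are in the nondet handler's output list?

Answer: 2

Working:
emit(8) @ H1 ⇒ out+=8
emit(0) @ H1 ⇒ out+=0
choose[1, 3] @ H3
  branch[0] choose=1:
    H0 returns 1
    H1 returns [8, 0, 1]
    H2 returns [8, 0, 1]
    H3 returns [[8, 0, 1]]
  branch[1] choose=3:
    H0 returns 3
    H1 returns [8, 0, 3]
    H2 returns [8, 0, 3]
    H3 returns [[8, 0, 3]]
= [[8, 0, 1], [8, 0, 3]]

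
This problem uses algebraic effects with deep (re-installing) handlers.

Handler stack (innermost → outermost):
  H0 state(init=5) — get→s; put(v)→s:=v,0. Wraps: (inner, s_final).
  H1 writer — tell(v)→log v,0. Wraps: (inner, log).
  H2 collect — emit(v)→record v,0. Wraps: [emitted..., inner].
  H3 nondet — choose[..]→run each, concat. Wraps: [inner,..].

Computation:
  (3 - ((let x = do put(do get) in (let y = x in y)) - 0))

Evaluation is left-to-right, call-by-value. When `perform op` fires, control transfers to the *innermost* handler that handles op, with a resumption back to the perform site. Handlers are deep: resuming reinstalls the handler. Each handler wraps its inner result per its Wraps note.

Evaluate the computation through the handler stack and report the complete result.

Answer: [[((3, 5), ())]]

Step-by-step:
get @ H0 ⇒ 5
put(5) @ H0 ⇒ s:=5
H0 returns (3, 5)
H1 returns ((3, 5), ())
H2 returns [((3, 5), ())]
H3 returns [[((3, 5), ())]]
= [[((3, 5), ())]]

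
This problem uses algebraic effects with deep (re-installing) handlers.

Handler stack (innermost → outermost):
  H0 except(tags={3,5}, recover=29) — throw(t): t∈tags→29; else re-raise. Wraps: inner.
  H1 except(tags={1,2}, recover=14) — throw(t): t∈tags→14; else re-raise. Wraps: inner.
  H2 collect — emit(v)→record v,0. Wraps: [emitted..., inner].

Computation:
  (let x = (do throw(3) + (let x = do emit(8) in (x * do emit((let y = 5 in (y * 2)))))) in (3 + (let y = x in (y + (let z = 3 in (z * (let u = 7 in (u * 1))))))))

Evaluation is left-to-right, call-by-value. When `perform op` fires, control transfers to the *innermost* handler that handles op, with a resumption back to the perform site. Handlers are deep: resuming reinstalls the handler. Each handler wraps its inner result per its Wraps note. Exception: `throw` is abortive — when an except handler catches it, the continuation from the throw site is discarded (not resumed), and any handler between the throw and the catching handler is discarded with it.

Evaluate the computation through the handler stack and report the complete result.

Answer: [29]

Working:
throw(3) @ H0 caught ⇒ 29
H1 returns 29
H2 returns [29]
= [29]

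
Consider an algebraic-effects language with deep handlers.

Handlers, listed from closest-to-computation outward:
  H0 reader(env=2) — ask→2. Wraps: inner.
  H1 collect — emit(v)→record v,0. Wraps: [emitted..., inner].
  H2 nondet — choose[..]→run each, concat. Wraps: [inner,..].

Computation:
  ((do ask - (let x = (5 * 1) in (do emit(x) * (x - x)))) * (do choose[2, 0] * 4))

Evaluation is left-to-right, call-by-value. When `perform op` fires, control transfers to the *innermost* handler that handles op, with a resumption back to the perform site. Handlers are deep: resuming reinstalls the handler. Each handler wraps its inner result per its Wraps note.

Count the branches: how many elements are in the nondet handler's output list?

Step-by-step:
ask @ H0 ⇒ 2
emit(5) @ H1 ⇒ out+=5
choose[2, 0] @ H2
  branch[0] choose=2:
    H0 returns 16
    H1 returns [5, 16]
    H2 returns [[5, 16]]
  branch[1] choose=0:
    H0 returns 0
    H1 returns [5, 0]
    H2 returns [[5, 0]]
= [[5, 16], [5, 0]]

Answer: 2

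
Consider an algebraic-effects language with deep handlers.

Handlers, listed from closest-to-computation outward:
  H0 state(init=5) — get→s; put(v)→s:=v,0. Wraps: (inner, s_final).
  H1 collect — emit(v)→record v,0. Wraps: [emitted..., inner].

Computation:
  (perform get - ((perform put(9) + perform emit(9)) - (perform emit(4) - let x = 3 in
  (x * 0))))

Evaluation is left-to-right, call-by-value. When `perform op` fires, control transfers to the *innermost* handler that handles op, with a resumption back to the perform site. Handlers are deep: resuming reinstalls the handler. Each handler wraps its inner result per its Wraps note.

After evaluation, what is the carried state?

Evaluation trace:
get @ H0 ⇒ 5
put(9) @ H0 ⇒ s:=9
emit(9) @ H1 ⇒ out+=9
emit(4) @ H1 ⇒ out+=4
H0 returns (5, 9)
H1 returns [9, 4, (5, 9)]
= [9, 4, (5, 9)]

Answer: 9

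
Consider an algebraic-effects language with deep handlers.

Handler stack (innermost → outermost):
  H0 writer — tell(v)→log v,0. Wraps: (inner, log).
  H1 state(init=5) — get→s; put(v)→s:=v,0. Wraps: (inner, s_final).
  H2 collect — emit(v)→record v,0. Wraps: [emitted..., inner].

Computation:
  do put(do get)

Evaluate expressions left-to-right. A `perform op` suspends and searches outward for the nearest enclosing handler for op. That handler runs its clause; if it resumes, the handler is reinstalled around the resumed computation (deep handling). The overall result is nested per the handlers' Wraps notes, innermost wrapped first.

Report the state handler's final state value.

Answer: 5

Step-by-step:
get @ H1 ⇒ 5
put(5) @ H1 ⇒ s:=5
H0 returns (0, ())
H1 returns ((0, ()), 5)
H2 returns [((0, ()), 5)]
= [((0, ()), 5)]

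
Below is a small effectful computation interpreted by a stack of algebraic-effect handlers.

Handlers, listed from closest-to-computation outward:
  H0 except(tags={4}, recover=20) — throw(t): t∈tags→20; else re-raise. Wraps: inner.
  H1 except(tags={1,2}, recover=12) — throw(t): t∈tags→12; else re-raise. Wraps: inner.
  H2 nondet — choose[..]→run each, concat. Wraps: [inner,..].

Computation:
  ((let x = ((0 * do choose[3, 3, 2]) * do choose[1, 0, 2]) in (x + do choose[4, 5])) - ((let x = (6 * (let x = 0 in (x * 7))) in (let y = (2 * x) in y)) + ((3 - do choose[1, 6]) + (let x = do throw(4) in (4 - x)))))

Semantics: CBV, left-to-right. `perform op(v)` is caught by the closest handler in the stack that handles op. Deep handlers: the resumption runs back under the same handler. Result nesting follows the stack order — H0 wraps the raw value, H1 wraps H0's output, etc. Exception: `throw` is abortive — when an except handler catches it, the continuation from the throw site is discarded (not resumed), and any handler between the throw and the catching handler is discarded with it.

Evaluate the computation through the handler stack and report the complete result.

Evaluation trace:
choose[3, 3, 2] @ H2
  branch[0] choose=3:
    choose[1, 0, 2] @ H2
      branch[0] choose=1:
        choose[4, 5] @ H2
          branch[0] choose=4:
            choose[1, 6] @ H2
              branch[0] choose=1:
                throw(4) @ H0 caught ⇒ 20
                H1 returns 20
                H2 returns [20]
              branch[1] choose=6:
                throw(4) @ H0 caught ⇒ 20
                H1 returns 20
                H2 returns [20]
          branch[1] choose=5:
            choose[1, 6] @ H2
              branch[0] choose=1:
                throw(4) @ H0 caught ⇒ 20
                H1 returns 20
                H2 returns [20]
              branch[1] choose=6:
                throw(4) @ H0 caught ⇒ 20
                H1 returns 20
                H2 returns [20]
      branch[1] choose=0:
        choose[4, 5] @ H2
          branch[0] choose=4:
            choose[1, 6] @ H2
              branch[0] choose=1:
                throw(4) @ H0 caught ⇒ 20
                H1 returns 20
                H2 returns [20]
              branch[1] choose=6:
                throw(4) @ H0 caught ⇒ 20
                H1 returns 20
                H2 returns [20]
          branch[1] choose=5:
            choose[1, 6] @ H2
              branch[0] choose=1:
                throw(4) @ H0 caught ⇒ 20
                H1 returns 20
                H2 returns [20]
              branch[1] choose=6:
                throw(4) @ H0 caught ⇒ 20
                H1 returns 20
                H2 returns [20]
      branch[2] choose=2:
        choose[4, 5] @ H2
          branch[0] choose=4:
            choose[1, 6] @ H2
              branch[0] choose=1:
                throw(4) @ H0 caught ⇒ 20
                H1 returns 20
                H2 returns [20]
              branch[1] choose=6:
                throw(4) @ H0 caught ⇒ 20
                H1 returns 20
                H2 returns [20]
          branch[1] choose=5:
            choose[1, 6] @ H2
              branch[0] choose=1:
                throw(4) @ H0 caught ⇒ 20
                H1 returns 20
                H2 returns [20]
              branch[1] choose=6:
                throw(4) @ H0 caught ⇒ 20
                H1 returns 20
                H2 returns [20]
  branch[1] choose=3:
    choose[1, 0, 2] @ H2
      branch[0] choose=1:
        choose[4, 5] @ H2
          branch[0] choose=4:
            choose[1, 6] @ H2
              branch[0] choose=1:
                throw(4) @ H0 caught ⇒ 20
                H1 returns 20
                H2 returns [20]
              branch[1] choose=6:
                throw(4) @ H0 caught ⇒ 20
                H1 returns 20
                H2 returns [20]
          branch[1] choose=5:
            choose[1, 6] @ H2
              branch[0] choose=1:
                throw(4) @ H0 caught ⇒ 20
                H1 returns 20
                H2 returns [20]
              branch[1] choose=6:
                throw(4) @ H0 caught ⇒ 20
                H1 returns 20
                H2 returns [20]
      branch[1] choose=0:
        choose[4, 5] @ H2
          branch[0] choose=4:
            choose[1, 6] @ H2
              branch[0] choose=1:
                throw(4) @ H0 caught ⇒ 20
                H1 returns 20
                H2 returns [20]
              branch[1] choose=6:
                throw(4) @ H0 caught ⇒ 20
                H1 returns 20
                H2 returns [20]
          branch[1] choose=5:
            choose[1, 6] @ H2
              branch[0] choose=1:
                throw(4) @ H0 caught ⇒ 20
                H1 returns 20
                H2 returns [20]
              branch[1] choose=6:
                throw(4) @ H0 caught ⇒ 20
                H1 returns 20
                H2 returns [20]
      branch[2] choose=2:
        choose[4, 5] @ H2
          branch[0] choose=4:
            choose[1, 6] @ H2
              branch[0] choose=1:
                throw(4) @ H0 caught ⇒ 20
                H1 returns 20
                H2 returns [20]
              branch[1] choose=6:
                throw(4) @ H0 caught ⇒ 20
                H1 returns 20
                H2 returns [20]
          branch[1] choose=5:
            choose[1, 6] @ H2
              branch[0] choose=1:
                throw(4) @ H0 caught ⇒ 20
                H1 returns 20
                H2 returns [20]
              branch[1] choose=6:
                throw(4) @ H0 caught ⇒ 20
                H1 returns 20
                H2 returns [20]
  branch[2] choose=2:
    choose[1, 0, 2] @ H2
      branch[0] choose=1:
        choose[4, 5] @ H2
          branch[0] choose=4:
            choose[1, 6] @ H2
              branch[0] choose=1:
                throw(4) @ H0 caught ⇒ 20
                H1 returns 20
                H2 returns [20]
              branch[1] choose=6:
                throw(4) @ H0 caught ⇒ 20
                H1 returns 20
                H2 returns [20]
          branch[1] choose=5:
            choose[1, 6] @ H2
              branch[0] choose=1:
                throw(4) @ H0 caught ⇒ 20
                H1 returns 20
                H2 returns [20]
              branch[1] choose=6:
                throw(4) @ H0 caught ⇒ 20
                H1 returns 20
                H2 returns [20]
      branch[1] choose=0:
        choose[4, 5] @ H2
          branch[0] choose=4:
            choose[1, 6] @ H2
              branch[0] choose=1:
                throw(4) @ H0 caught ⇒ 20
                H1 returns 20
                H2 returns [20]
              branch[1] choose=6:
                throw(4) @ H0 caught ⇒ 20
                H1 returns 20
                H2 returns [20]
          branch[1] choose=5:
            choose[1, 6] @ H2
              branch[0] choose=1:
                throw(4) @ H0 caught ⇒ 20
                H1 returns 20
                H2 returns [20]
              branch[1] choose=6:
                throw(4) @ H0 caught ⇒ 20
                H1 returns 20
                H2 returns [20]
      branch[2] choose=2:
        choose[4, 5] @ H2
          branch[0] choose=4:
            choose[1, 6] @ H2
              branch[0] choose=1:
                throw(4) @ H0 caught ⇒ 20
                H1 returns 20
                H2 returns [20]
              branch[1] choose=6:
                throw(4) @ H0 caught ⇒ 20
                H1 returns 20
                H2 returns [20]
          branch[1] choose=5:
            choose[1, 6] @ H2
              branch[0] choose=1:
                throw(4) @ H0 caught ⇒ 20
                H1 returns 20
                H2 returns [20]
              branch[1] choose=6:
                throw(4) @ H0 caught ⇒ 20
                H1 returns 20
                H2 returns [20]
= [20, 20, 20, 20, 20, 20, 20, 20, 20, 20, 20, 20, 20, 20, 20, 20, 20, 20, 20, 20, 20, 20, 20, 20, 20, 20, 20, 20, 20, 20, 20, 20, 20, 20, 20, 20]

Answer: [20, 20, 20, 20, 20, 20, 20, 20, 20, 20, 20, 20, 20, 20, 20, 20, 20, 20, 20, 20, 20, 20, 20, 20, 20, 20, 20, 20, 20, 20, 20, 20, 20, 20, 20, 20]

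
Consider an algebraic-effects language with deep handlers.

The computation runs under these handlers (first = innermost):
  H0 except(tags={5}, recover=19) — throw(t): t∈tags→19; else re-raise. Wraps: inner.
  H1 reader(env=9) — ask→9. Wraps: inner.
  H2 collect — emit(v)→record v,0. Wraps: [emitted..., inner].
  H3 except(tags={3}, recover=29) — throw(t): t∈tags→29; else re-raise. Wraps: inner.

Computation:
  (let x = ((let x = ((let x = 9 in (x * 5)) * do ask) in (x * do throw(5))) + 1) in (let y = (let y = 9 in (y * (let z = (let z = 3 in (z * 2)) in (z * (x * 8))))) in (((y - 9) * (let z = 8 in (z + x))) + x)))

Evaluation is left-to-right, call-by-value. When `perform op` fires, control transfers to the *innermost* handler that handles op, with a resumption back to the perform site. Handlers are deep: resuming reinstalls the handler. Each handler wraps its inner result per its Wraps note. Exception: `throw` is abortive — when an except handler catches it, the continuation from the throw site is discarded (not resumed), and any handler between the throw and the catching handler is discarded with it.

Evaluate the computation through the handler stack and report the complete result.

Answer: [19]

Working:
ask @ H1 ⇒ 9
throw(5) @ H0 caught ⇒ 19
H1 returns 19
H2 returns [19]
H3 returns [19]
= [19]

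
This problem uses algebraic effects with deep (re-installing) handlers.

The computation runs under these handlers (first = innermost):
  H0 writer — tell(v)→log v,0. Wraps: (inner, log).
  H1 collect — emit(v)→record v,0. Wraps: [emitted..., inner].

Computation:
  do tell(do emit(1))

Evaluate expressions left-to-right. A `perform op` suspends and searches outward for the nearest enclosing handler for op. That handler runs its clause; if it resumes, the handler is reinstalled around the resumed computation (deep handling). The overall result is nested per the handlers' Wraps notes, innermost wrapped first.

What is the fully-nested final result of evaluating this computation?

Evaluation trace:
emit(1) @ H1 ⇒ out+=1
tell(0) @ H0 ⇒ log+=0
H0 returns (0, (0))
H1 returns [1, (0, (0))]
= [1, (0, (0))]

Answer: [1, (0, (0))]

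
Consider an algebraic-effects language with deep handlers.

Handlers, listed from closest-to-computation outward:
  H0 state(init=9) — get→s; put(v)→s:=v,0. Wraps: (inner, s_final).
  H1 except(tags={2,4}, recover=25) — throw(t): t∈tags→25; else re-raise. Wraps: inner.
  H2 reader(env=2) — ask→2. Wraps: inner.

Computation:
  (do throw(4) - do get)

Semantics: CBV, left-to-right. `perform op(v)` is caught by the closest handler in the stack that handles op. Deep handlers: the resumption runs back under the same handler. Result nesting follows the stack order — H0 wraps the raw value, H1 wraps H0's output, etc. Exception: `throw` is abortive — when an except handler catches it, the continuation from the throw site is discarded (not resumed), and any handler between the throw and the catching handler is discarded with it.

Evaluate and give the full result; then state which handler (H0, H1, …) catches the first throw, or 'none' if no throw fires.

Answer: 25 ; first throw caught by: H1

Step-by-step:
throw(4) @ H1 caught ⇒ 25
H2 returns 25
= 25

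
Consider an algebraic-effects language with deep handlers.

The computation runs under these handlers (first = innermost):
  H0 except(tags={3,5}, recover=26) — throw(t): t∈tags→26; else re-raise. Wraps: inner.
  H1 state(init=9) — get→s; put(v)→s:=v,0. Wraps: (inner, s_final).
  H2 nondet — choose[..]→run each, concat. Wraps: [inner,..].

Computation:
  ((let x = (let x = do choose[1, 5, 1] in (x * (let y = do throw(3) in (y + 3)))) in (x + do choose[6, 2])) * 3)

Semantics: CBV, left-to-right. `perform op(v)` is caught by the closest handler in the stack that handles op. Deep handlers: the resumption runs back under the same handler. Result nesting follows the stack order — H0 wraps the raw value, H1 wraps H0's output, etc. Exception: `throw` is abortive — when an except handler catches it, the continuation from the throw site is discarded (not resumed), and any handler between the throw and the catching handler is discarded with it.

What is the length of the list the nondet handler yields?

Answer: 3

Step-by-step:
choose[1, 5, 1] @ H2
  branch[0] choose=1:
    throw(3) @ H0 caught ⇒ 26
    H1 returns (26, 9)
    H2 returns [(26, 9)]
  branch[1] choose=5:
    throw(3) @ H0 caught ⇒ 26
    H1 returns (26, 9)
    H2 returns [(26, 9)]
  branch[2] choose=1:
    throw(3) @ H0 caught ⇒ 26
    H1 returns (26, 9)
    H2 returns [(26, 9)]
= [(26, 9), (26, 9), (26, 9)]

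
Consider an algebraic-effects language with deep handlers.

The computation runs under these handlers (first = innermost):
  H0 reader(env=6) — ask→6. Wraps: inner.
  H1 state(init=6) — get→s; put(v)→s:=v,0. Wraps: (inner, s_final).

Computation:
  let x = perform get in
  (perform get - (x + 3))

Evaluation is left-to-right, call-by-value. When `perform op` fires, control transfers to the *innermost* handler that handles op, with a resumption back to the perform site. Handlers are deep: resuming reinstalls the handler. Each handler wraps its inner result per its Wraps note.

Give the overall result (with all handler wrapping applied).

Answer: (-3, 6)

Evaluation trace:
get @ H1 ⇒ 6
get @ H1 ⇒ 6
H0 returns -3
H1 returns (-3, 6)
= (-3, 6)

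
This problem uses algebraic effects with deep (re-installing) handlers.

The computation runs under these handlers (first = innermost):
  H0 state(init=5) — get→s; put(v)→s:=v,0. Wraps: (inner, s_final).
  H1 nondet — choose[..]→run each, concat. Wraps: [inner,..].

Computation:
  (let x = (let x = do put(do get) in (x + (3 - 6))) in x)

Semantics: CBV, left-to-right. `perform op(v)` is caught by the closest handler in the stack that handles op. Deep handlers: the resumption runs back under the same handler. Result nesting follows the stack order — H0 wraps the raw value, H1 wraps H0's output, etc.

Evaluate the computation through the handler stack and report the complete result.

Answer: [(-3, 5)]

Step-by-step:
get @ H0 ⇒ 5
put(5) @ H0 ⇒ s:=5
H0 returns (-3, 5)
H1 returns [(-3, 5)]
= [(-3, 5)]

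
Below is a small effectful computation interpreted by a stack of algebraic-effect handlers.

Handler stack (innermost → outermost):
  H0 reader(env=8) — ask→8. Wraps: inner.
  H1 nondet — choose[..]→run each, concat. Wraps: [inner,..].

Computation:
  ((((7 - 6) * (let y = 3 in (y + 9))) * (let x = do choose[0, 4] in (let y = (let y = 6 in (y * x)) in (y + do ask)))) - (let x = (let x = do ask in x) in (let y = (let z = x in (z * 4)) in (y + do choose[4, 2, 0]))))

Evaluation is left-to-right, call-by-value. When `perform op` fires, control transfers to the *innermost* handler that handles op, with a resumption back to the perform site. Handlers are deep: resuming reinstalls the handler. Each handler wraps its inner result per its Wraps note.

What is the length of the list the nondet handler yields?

Answer: 6

Working:
choose[0, 4] @ H1
  branch[0] choose=0:
    ask @ H0 ⇒ 8
    ask @ H0 ⇒ 8
    choose[4, 2, 0] @ H1
      branch[0] choose=4:
        H0 returns 60
        H1 returns [60]
      branch[1] choose=2:
        H0 returns 62
        H1 returns [62]
      branch[2] choose=0:
        H0 returns 64
        H1 returns [64]
  branch[1] choose=4:
    ask @ H0 ⇒ 8
    ask @ H0 ⇒ 8
    choose[4, 2, 0] @ H1
      branch[0] choose=4:
        H0 returns 348
        H1 returns [348]
      branch[1] choose=2:
        H0 returns 350
        H1 returns [350]
      branch[2] choose=0:
        H0 returns 352
        H1 returns [352]
= [60, 62, 64, 348, 350, 352]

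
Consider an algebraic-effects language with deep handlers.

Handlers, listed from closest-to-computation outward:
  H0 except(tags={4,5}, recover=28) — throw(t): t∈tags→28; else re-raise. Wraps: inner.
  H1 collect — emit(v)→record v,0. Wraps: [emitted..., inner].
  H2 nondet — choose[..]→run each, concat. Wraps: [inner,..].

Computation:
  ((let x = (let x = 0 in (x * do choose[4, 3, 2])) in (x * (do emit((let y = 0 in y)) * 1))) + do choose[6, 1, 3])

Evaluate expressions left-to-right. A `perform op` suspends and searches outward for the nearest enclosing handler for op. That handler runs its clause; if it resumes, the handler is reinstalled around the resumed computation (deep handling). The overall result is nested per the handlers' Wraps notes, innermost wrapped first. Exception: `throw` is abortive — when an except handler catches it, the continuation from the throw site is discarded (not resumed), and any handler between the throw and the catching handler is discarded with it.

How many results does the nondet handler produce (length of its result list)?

Answer: 9

Step-by-step:
choose[4, 3, 2] @ H2
  branch[0] choose=4:
    emit(0) @ H1 ⇒ out+=0
    choose[6, 1, 3] @ H2
      branch[0] choose=6:
        H0 returns 6
        H1 returns [0, 6]
        H2 returns [[0, 6]]
      branch[1] choose=1:
        H0 returns 1
        H1 returns [0, 1]
        H2 returns [[0, 1]]
      branch[2] choose=3:
        H0 returns 3
        H1 returns [0, 3]
        H2 returns [[0, 3]]
  branch[1] choose=3:
    emit(0) @ H1 ⇒ out+=0
    choose[6, 1, 3] @ H2
      branch[0] choose=6:
        H0 returns 6
        H1 returns [0, 6]
        H2 returns [[0, 6]]
      branch[1] choose=1:
        H0 returns 1
        H1 returns [0, 1]
        H2 returns [[0, 1]]
      branch[2] choose=3:
        H0 returns 3
        H1 returns [0, 3]
        H2 returns [[0, 3]]
  branch[2] choose=2:
    emit(0) @ H1 ⇒ out+=0
    choose[6, 1, 3] @ H2
      branch[0] choose=6:
        H0 returns 6
        H1 returns [0, 6]
        H2 returns [[0, 6]]
      branch[1] choose=1:
        H0 returns 1
        H1 returns [0, 1]
        H2 returns [[0, 1]]
      branch[2] choose=3:
        H0 returns 3
        H1 returns [0, 3]
        H2 returns [[0, 3]]
= [[0, 6], [0, 1], [0, 3], [0, 6], [0, 1], [0, 3], [0, 6], [0, 1], [0, 3]]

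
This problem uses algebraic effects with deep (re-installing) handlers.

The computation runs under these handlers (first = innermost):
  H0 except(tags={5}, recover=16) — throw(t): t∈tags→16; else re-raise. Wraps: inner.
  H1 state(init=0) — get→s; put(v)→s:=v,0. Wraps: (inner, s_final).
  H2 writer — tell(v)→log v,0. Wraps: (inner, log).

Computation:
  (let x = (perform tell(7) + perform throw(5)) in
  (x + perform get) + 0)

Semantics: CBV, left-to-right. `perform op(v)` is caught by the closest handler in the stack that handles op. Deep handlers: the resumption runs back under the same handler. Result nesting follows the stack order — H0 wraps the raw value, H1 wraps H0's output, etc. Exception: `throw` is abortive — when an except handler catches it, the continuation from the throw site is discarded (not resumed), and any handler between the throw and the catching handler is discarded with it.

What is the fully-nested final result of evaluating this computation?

Answer: ((16, 0), (7))

Working:
tell(7) @ H2 ⇒ log+=7
throw(5) @ H0 caught ⇒ 16
H1 returns (16, 0)
H2 returns ((16, 0), (7))
= ((16, 0), (7))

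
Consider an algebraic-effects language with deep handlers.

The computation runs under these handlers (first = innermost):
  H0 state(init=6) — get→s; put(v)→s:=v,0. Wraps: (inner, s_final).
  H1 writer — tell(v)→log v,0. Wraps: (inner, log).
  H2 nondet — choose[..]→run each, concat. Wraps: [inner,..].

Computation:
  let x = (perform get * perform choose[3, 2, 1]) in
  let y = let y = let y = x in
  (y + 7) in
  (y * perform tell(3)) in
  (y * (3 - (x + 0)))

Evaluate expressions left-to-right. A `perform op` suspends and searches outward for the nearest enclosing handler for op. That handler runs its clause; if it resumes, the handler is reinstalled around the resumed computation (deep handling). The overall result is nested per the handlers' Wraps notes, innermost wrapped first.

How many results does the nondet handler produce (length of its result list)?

Evaluation trace:
get @ H0 ⇒ 6
choose[3, 2, 1] @ H2
  branch[0] choose=3:
    tell(3) @ H1 ⇒ log+=3
    H0 returns (0, 6)
    H1 returns ((0, 6), (3))
    H2 returns [((0, 6), (3))]
  branch[1] choose=2:
    tell(3) @ H1 ⇒ log+=3
    H0 returns (0, 6)
    H1 returns ((0, 6), (3))
    H2 returns [((0, 6), (3))]
  branch[2] choose=1:
    tell(3) @ H1 ⇒ log+=3
    H0 returns (0, 6)
    H1 returns ((0, 6), (3))
    H2 returns [((0, 6), (3))]
= [((0, 6), (3)), ((0, 6), (3)), ((0, 6), (3))]

Answer: 3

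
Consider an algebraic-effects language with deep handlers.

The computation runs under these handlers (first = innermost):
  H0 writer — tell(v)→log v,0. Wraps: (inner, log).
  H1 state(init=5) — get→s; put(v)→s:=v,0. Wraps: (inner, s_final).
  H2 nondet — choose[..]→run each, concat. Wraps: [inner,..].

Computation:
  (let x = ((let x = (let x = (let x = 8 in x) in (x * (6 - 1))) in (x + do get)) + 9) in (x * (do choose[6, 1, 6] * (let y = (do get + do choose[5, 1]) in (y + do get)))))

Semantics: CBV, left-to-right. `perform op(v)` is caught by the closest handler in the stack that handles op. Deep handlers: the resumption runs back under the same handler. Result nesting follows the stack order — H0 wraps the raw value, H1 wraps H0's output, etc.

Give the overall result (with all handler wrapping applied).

Answer: [((4860, ()), 5), ((3564, ()), 5), ((810, ()), 5), ((594, ()), 5), ((4860, ()), 5), ((3564, ()), 5)]

Working:
get @ H1 ⇒ 5
choose[6, 1, 6] @ H2
  branch[0] choose=6:
    get @ H1 ⇒ 5
    choose[5, 1] @ H2
      branch[0] choose=5:
        get @ H1 ⇒ 5
        H0 returns (4860, ())
        H1 returns ((4860, ()), 5)
        H2 returns [((4860, ()), 5)]
      branch[1] choose=1:
        get @ H1 ⇒ 5
        H0 returns (3564, ())
        H1 returns ((3564, ()), 5)
        H2 returns [((3564, ()), 5)]
  branch[1] choose=1:
    get @ H1 ⇒ 5
    choose[5, 1] @ H2
      branch[0] choose=5:
        get @ H1 ⇒ 5
        H0 returns (810, ())
        H1 returns ((810, ()), 5)
        H2 returns [((810, ()), 5)]
      branch[1] choose=1:
        get @ H1 ⇒ 5
        H0 returns (594, ())
        H1 returns ((594, ()), 5)
        H2 returns [((594, ()), 5)]
  branch[2] choose=6:
    get @ H1 ⇒ 5
    choose[5, 1] @ H2
      branch[0] choose=5:
        get @ H1 ⇒ 5
        H0 returns (4860, ())
        H1 returns ((4860, ()), 5)
        H2 returns [((4860, ()), 5)]
      branch[1] choose=1:
        get @ H1 ⇒ 5
        H0 returns (3564, ())
        H1 returns ((3564, ()), 5)
        H2 returns [((3564, ()), 5)]
= [((4860, ()), 5), ((3564, ()), 5), ((810, ()), 5), ((594, ()), 5), ((4860, ()), 5), ((3564, ()), 5)]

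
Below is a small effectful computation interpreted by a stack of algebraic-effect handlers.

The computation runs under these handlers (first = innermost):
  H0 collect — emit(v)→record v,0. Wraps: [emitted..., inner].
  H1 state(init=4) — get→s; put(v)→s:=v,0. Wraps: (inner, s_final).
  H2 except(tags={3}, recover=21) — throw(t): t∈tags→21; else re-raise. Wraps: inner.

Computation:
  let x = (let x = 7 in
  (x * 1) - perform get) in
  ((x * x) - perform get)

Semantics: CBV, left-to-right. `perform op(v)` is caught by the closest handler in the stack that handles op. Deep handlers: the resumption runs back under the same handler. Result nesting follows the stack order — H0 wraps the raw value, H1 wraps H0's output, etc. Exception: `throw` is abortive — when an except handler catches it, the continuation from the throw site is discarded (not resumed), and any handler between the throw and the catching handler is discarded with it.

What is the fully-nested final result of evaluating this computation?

Answer: ([5], 4)

Step-by-step:
get @ H1 ⇒ 4
get @ H1 ⇒ 4
H0 returns [5]
H1 returns ([5], 4)
H2 returns ([5], 4)
= ([5], 4)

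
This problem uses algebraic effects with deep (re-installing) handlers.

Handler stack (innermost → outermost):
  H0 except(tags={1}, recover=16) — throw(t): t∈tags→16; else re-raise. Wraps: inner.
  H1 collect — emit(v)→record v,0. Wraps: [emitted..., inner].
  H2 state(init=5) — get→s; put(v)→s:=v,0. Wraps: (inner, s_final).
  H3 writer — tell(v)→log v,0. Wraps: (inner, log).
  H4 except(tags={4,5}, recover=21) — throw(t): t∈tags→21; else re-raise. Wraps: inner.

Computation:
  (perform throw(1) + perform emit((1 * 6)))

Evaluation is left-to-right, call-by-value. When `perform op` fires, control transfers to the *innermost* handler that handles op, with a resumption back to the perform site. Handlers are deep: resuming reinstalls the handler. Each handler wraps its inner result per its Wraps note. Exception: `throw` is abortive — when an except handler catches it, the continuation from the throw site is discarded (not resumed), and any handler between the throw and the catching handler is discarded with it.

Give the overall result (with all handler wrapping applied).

Answer: (([16], 5), ())

Evaluation trace:
throw(1) @ H0 caught ⇒ 16
H1 returns [16]
H2 returns ([16], 5)
H3 returns (([16], 5), ())
H4 returns (([16], 5), ())
= (([16], 5), ())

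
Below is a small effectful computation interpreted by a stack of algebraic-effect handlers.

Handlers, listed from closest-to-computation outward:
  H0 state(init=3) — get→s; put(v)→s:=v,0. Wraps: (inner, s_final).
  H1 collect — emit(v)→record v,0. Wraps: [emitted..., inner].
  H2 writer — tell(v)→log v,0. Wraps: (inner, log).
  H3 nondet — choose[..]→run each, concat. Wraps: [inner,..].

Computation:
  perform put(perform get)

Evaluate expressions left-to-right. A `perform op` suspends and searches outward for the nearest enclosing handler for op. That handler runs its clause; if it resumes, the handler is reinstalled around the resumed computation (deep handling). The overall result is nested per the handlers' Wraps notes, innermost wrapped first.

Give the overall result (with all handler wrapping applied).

Step-by-step:
get @ H0 ⇒ 3
put(3) @ H0 ⇒ s:=3
H0 returns (0, 3)
H1 returns [(0, 3)]
H2 returns ([(0, 3)], ())
H3 returns [([(0, 3)], ())]
= [([(0, 3)], ())]

Answer: [([(0, 3)], ())]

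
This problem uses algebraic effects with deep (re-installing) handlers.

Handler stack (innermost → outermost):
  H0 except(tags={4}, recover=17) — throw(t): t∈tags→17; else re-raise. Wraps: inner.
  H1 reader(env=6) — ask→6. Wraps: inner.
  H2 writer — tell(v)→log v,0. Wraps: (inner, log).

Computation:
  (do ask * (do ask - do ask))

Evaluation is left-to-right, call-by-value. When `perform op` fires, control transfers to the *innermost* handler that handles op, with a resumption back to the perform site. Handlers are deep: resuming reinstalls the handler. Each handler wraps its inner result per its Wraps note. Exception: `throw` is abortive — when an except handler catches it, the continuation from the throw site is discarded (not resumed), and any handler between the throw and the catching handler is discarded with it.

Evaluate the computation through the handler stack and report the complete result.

Working:
ask @ H1 ⇒ 6
ask @ H1 ⇒ 6
ask @ H1 ⇒ 6
H0 returns 0
H1 returns 0
H2 returns (0, ())
= (0, ())

Answer: (0, ())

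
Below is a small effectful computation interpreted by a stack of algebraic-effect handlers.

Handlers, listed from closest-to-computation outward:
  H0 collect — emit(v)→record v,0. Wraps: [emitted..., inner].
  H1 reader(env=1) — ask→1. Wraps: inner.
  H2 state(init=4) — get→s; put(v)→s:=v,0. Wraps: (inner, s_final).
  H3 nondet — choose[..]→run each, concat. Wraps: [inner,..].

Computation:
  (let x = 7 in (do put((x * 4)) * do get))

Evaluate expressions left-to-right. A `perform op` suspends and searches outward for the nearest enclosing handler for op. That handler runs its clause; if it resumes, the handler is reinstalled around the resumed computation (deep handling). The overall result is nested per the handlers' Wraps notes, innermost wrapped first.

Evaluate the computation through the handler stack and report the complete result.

Answer: [([0], 28)]

Step-by-step:
put(28) @ H2 ⇒ s:=28
get @ H2 ⇒ 28
H0 returns [0]
H1 returns [0]
H2 returns ([0], 28)
H3 returns [([0], 28)]
= [([0], 28)]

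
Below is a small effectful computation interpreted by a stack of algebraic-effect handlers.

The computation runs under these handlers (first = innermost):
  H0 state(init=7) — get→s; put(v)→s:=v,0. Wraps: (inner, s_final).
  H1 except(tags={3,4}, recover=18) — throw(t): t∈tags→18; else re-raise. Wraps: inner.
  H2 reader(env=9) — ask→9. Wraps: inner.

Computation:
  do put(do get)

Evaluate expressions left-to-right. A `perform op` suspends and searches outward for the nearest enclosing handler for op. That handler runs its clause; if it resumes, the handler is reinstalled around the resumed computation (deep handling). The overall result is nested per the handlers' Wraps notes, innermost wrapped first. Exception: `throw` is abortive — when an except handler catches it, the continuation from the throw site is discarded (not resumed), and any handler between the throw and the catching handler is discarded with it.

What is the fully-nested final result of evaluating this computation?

Answer: (0, 7)

Evaluation trace:
get @ H0 ⇒ 7
put(7) @ H0 ⇒ s:=7
H0 returns (0, 7)
H1 returns (0, 7)
H2 returns (0, 7)
= (0, 7)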